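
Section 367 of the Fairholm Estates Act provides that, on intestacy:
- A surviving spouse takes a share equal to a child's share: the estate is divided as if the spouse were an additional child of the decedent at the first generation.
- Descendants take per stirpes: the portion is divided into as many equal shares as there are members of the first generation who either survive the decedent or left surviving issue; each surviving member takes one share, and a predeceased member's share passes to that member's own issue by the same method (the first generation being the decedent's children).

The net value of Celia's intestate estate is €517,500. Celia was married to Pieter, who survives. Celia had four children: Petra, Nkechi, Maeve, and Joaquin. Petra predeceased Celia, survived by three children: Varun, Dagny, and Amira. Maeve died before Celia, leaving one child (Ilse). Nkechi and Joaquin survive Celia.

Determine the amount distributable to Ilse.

Ilse receives €103,500.

The spouse counts as an additional share at the children's level, so there are 5 primary shares of €103,500. Pieter takes one such share (€103,500).
The children's combined portion (€414,000) is divided into 4 shares of €103,500: Nkechi and Joaquin each take €103,500; Petra's €103,500 share passes to Petra's issue; Maeve's €103,500 share passes to Maeve's issue.
Petra's share (€103,500) is divided into 3 shares of €34,500: Varun, Dagny, and Amira each take €34,500.
Maeve's share (€103,500) passes entirely to Ilse.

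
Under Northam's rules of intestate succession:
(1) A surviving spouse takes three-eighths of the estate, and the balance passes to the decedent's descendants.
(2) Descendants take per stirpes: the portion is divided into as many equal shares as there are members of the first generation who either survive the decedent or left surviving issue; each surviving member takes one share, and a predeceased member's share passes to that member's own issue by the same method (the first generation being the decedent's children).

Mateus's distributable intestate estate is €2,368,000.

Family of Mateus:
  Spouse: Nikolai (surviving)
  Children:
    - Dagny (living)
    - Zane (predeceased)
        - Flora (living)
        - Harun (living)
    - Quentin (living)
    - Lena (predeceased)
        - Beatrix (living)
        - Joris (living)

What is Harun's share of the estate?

Nikolai takes three-eighths of €2,368,000 = €888,000. The remaining €1,480,000 passes to the descendants.
The descendants' portion (€1,480,000) is divided into 4 shares of €370,000: Dagny and Quentin each take €370,000; Zane's €370,000 share passes to Zane's issue; Lena's €370,000 share passes to Lena's issue.
Zane's share (€370,000) is divided into 2 shares of €185,000: Flora and Harun each take €185,000.
Lena's share (€370,000) is divided into 2 shares of €185,000: Beatrix and Joris each take €185,000.

Harun receives €185,000.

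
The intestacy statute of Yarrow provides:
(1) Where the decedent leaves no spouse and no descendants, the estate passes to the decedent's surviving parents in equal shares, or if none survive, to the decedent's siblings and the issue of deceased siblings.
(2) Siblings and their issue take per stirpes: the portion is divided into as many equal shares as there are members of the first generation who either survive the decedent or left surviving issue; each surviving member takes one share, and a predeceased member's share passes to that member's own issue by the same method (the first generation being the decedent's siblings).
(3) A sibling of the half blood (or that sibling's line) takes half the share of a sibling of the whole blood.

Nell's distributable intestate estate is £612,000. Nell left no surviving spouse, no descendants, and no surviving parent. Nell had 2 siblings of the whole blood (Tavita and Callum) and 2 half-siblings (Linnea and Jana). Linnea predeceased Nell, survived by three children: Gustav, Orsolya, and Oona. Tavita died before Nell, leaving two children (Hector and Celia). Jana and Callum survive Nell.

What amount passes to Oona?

The entire £612,000 passes to the siblings and their issue.
Counting each half-blood sibling's line as half a unit, there are 3 units in £612,000, so one unit is £204,000. Whole-blood lines (Tavita and Callum) take £204,000 each; half-blood lines (Linnea and Jana) take £102,000 each.
Linnea's share (£102,000) is divided into 3 shares of £34,000: Gustav, Orsolya, and Oona each take £34,000.
Tavita's share (£204,000) is divided into 2 shares of £102,000: Hector and Celia each take £102,000.

Oona receives £34,000.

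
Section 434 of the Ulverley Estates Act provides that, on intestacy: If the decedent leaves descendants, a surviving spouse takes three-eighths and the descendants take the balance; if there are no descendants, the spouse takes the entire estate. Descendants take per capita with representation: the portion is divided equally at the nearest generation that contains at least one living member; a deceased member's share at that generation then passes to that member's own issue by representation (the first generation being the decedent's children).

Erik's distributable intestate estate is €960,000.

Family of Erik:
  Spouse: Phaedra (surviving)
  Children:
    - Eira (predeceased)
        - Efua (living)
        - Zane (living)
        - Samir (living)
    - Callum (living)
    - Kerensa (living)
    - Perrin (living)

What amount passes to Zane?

Zane receives €50,000.

Phaedra takes three-eighths of €960,000 = €360,000. The remaining €600,000 passes to the descendants.
The descendants' portion (€600,000) is divided into 4 shares of €150,000: Callum, Kerensa, and Perrin each take €150,000; Eira's €150,000 share passes to Eira's issue.
Eira's share (€150,000) is divided into 3 shares of €50,000: Efua, Zane, and Samir each take €50,000.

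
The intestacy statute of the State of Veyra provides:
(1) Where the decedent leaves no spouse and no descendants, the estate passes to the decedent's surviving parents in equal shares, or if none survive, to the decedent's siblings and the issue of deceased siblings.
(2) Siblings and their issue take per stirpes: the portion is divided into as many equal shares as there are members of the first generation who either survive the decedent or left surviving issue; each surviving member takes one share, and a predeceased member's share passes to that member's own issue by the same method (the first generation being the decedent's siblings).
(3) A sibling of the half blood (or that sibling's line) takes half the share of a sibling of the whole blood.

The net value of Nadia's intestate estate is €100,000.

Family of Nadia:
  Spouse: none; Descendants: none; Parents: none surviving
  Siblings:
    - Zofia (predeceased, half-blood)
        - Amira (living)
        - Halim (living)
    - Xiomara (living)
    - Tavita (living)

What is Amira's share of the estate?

The entire €100,000 passes to the siblings and their issue.
Counting each half-blood sibling's line as half a unit, there are 5/2 units in €100,000, so one unit is €40,000. Whole-blood lines (Xiomara and Tavita) take €40,000 each; half-blood lines (Zofia) take €20,000 each.
Zofia's share (€20,000) is divided into 2 shares of €10,000: Amira and Halim each take €10,000.

Amira receives €10,000.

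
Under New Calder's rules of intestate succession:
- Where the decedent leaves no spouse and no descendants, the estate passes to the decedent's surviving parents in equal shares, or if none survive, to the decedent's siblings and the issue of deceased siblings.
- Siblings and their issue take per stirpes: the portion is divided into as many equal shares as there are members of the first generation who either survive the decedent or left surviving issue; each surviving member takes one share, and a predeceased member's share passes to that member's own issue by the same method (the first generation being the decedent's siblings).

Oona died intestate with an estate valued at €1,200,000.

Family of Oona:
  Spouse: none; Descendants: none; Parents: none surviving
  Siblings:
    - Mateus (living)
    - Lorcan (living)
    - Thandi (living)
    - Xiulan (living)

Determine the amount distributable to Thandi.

Thandi receives €300,000.

The entire €1,200,000 passes to the siblings and their issue.
That amount (€1,200,000) is divided into 4 shares of €300,000: Mateus, Lorcan, Thandi, and Xiulan each take €300,000.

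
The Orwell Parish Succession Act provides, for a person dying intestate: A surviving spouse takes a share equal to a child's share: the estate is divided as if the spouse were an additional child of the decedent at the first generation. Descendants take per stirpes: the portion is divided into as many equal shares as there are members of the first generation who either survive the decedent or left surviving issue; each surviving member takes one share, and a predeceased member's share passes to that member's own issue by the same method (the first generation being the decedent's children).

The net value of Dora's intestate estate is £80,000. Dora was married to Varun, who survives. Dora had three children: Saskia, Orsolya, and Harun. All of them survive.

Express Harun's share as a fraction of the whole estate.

Harun receives 1/4 of the estate.

The spouse counts as an additional share at the children's level, so there are 4 primary shares of £20,000. Varun takes one such share (£20,000).
The children's combined portion (£60,000) is divided into 3 shares of £20,000: Saskia, Orsolya, and Harun each take £20,000.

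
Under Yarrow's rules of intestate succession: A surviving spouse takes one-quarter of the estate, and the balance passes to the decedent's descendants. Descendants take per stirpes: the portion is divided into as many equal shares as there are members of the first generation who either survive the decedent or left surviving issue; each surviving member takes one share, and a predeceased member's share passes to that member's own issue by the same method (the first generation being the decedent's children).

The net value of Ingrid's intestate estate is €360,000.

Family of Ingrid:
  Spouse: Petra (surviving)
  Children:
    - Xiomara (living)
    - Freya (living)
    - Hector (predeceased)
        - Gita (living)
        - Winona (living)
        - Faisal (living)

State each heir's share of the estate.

Petra: €90,000; Xiomara: €90,000; Freya: €90,000; Gita: €30,000; Winona: €30,000; Faisal: €30,000

Petra takes one-quarter of €360,000 = €90,000. The remaining €270,000 passes to the descendants.
The descendants' portion (€270,000) is divided into 3 shares of €90,000: Xiomara and Freya each take €90,000; Hector's €90,000 share passes to Hector's issue.
Hector's share (€90,000) is divided into 3 shares of €30,000: Gita, Winona, and Faisal each take €30,000.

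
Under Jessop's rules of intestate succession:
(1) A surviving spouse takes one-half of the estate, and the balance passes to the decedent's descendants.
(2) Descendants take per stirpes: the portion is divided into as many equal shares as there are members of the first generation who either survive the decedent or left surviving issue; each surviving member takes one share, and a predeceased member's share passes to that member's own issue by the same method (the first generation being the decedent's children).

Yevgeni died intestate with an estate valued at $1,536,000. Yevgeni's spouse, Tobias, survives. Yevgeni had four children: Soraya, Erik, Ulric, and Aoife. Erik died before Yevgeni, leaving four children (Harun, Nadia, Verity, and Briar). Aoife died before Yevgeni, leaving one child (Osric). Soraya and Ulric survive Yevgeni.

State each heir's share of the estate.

Tobias takes one-half of $1,536,000 = $768,000. The remaining $768,000 passes to the descendants.
The descendants' portion ($768,000) is divided into 4 shares of $192,000: Soraya and Ulric each take $192,000; Erik's $192,000 share passes to Erik's issue; Aoife's $192,000 share passes to Aoife's issue.
Erik's share ($192,000) is divided into 4 shares of $48,000: Harun, Nadia, Verity, and Briar each take $48,000.
Aoife's share ($192,000) passes entirely to Osric.

Tobias: $768,000; Soraya: $192,000; Harun: $48,000; Nadia: $48,000; Verity: $48,000; Briar: $48,000; Ulric: $192,000; Osric: $192,000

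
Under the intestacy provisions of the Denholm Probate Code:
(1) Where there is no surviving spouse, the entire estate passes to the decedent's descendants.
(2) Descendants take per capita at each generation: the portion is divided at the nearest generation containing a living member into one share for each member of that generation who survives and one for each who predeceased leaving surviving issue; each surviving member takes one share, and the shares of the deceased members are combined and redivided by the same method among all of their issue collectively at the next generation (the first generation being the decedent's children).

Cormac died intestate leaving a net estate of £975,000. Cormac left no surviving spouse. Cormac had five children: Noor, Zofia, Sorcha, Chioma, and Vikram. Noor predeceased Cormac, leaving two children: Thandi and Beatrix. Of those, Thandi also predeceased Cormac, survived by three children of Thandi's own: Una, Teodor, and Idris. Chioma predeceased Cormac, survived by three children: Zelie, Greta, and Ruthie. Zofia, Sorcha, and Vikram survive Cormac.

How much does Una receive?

The entire £975,000 passes to the descendants.
That amount (£975,000) is divided at the children's generation into 5 shares of £195,000. Zofia, Sorcha, and Vikram each take £195,000. The 2 shares of the deceased (Noor and Chioma) are combined into a pool of £390,000.
That pool (£390,000) is divided at the grandchildren's generation into 5 shares of £78,000. Beatrix, Zelie, Greta, and Ruthie each take £78,000. The remaining share for the deceased Thandi (£78,000) is carried to the next generation.
That pool (£78,000) is divided at the great-grandchildren's generation equally among Una, Teodor, and Idris: £26,000 each.

Una receives £26,000.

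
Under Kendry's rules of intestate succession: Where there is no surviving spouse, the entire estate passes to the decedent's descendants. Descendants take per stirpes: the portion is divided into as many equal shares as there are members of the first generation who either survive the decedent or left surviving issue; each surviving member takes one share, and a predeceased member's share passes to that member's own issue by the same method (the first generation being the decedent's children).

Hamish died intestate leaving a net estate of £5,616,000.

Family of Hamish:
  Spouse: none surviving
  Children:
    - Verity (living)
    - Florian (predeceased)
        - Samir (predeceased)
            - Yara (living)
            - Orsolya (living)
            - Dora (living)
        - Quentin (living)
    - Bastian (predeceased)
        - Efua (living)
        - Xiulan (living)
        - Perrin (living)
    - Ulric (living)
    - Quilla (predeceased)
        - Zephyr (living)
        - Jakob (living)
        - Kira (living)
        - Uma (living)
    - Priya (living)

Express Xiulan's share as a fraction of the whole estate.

The entire £5,616,000 passes to the descendants.
That amount (£5,616,000) is divided into 6 shares of £936,000: Verity, Ulric, and Priya each take £936,000; Florian's £936,000 share passes to Florian's issue; Bastian's £936,000 share passes to Bastian's issue; Quilla's £936,000 share passes to Quilla's issue.
Florian's share (£936,000) is divided into 2 shares of £468,000: Quentin takes £468,000; Samir's £468,000 share passes to Samir's issue.
Samir's share (£468,000) is divided into 3 shares of £156,000: Yara, Orsolya, and Dora each take £156,000.
Bastian's share (£936,000) is divided into 3 shares of £312,000: Efua, Xiulan, and Perrin each take £312,000.
Quilla's share (£936,000) is divided into 4 shares of £234,000: Zephyr, Jakob, Kira, and Uma each take £234,000.

Xiulan receives 1/18 of the estate.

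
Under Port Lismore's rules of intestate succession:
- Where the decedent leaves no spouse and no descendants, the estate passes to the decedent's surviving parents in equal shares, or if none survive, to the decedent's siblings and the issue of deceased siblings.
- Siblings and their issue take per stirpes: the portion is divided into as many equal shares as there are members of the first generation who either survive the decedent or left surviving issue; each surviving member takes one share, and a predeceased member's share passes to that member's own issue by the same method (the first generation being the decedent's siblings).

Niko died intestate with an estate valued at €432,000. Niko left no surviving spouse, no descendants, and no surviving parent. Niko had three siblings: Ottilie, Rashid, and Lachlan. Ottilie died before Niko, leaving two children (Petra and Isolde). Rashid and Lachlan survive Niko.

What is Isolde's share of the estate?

The entire €432,000 passes to the siblings and their issue.
That amount (€432,000) is divided into 3 shares of €144,000: Rashid and Lachlan each take €144,000; Ottilie's €144,000 share passes to Ottilie's issue.
Ottilie's share (€144,000) is divided into 2 shares of €72,000: Petra and Isolde each take €72,000.

Isolde receives €72,000.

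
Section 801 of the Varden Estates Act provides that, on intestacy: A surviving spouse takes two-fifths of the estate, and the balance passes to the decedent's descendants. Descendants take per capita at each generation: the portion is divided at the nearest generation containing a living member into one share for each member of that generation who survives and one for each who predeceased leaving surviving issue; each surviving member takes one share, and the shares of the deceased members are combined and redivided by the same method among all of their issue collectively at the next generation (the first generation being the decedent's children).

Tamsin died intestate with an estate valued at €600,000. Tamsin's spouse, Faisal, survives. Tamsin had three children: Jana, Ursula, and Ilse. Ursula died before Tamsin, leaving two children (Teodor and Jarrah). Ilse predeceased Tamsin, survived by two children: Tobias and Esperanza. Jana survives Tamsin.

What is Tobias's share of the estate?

Faisal takes two-fifths of €600,000 = €240,000. The remaining €360,000 passes to the descendants.
The descendants' portion (€360,000) is divided at the children's generation into 3 shares of €120,000. Jana takes €120,000. The 2 shares of the deceased (Ursula and Ilse) are combined into a pool of €240,000.
That pool (€240,000) is divided at the grandchildren's generation equally among Teodor, Jarrah, Tobias, and Esperanza: €60,000 each.

Tobias receives €60,000.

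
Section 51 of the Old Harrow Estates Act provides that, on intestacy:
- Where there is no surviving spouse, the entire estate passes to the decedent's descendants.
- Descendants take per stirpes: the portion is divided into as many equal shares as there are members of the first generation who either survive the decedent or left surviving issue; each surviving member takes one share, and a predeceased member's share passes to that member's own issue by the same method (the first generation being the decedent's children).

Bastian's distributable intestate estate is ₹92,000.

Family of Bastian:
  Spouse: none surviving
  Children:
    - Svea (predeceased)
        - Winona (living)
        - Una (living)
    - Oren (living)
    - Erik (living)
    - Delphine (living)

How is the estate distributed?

The entire ₹92,000 passes to the descendants.
That amount (₹92,000) is divided into 4 shares of ₹23,000: Oren, Erik, and Delphine each take ₹23,000; Svea's ₹23,000 share passes to Svea's issue.
Svea's share (₹23,000) is divided into 2 shares of ₹11,500: Winona and Una each take ₹11,500.

Winona: ₹11,500; Una: ₹11,500; Oren: ₹23,000; Erik: ₹23,000; Delphine: ₹23,000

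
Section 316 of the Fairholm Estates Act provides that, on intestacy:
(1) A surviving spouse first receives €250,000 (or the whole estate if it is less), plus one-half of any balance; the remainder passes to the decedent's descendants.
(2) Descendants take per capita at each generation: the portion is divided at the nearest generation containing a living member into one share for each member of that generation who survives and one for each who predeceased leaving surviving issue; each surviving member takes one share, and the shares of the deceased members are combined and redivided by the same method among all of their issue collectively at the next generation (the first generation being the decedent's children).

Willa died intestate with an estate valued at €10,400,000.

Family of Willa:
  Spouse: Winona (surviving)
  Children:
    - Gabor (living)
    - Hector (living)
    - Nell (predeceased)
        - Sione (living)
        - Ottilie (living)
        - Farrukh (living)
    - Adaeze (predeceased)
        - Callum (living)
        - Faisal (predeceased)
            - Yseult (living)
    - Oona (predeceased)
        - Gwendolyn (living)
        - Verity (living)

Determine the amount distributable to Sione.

Sione receives €435,000.

Winona first takes €250,000, leaving a balance of €10,150,000. Winona then takes one-half of the balance (€5,075,000), for a total of €5,325,000. The remaining €5,075,000 passes to the descendants.
The descendants' portion (€5,075,000) is divided at the children's generation into 5 shares of €1,015,000. Gabor and Hector each take €1,015,000. The 3 shares of the deceased (Nell, Adaeze, and Oona) are combined into a pool of €3,045,000.
That pool (€3,045,000) is divided at the grandchildren's generation into 7 shares of €435,000. Sione, Ottilie, Farrukh, Callum, Gwendolyn, and Verity each take €435,000. The remaining share for the deceased Faisal (€435,000) is carried to the next generation.
That pool (€435,000) passes entirely to Yseult, the sole taker at the great-grandchildren's generation.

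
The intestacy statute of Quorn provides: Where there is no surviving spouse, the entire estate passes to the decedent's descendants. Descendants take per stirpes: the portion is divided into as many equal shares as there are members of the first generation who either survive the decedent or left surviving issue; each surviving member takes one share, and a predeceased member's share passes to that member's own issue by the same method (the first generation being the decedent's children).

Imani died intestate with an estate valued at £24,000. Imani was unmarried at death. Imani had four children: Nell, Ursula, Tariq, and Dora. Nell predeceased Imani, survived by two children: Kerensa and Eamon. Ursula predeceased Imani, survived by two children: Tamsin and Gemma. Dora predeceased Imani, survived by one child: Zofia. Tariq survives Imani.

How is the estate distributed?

The entire £24,000 passes to the descendants.
That amount (£24,000) is divided into 4 shares of £6,000: Tariq takes £6,000; Nell's £6,000 share passes to Nell's issue; Ursula's £6,000 share passes to Ursula's issue; Dora's £6,000 share passes to Dora's issue.
Nell's share (£6,000) is divided into 2 shares of £3,000: Kerensa and Eamon each take £3,000.
Ursula's share (£6,000) is divided into 2 shares of £3,000: Tamsin and Gemma each take £3,000.
Dora's share (£6,000) passes entirely to Zofia.

Kerensa: £3,000; Eamon: £3,000; Tamsin: £3,000; Gemma: £3,000; Tariq: £6,000; Zofia: £6,000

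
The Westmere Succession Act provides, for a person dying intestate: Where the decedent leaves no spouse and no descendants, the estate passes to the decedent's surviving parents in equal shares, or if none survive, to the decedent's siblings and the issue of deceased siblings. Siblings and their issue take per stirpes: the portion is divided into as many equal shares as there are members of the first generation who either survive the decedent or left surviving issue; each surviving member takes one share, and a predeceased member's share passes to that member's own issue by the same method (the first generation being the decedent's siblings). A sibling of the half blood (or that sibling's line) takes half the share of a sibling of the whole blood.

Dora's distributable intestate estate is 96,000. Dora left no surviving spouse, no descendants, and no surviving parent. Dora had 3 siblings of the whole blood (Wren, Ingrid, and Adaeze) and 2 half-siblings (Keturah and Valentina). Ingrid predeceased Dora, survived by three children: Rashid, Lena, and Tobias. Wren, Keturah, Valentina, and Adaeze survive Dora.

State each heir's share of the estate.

The entire 96,000 passes to the siblings and their issue.
Counting each half-blood sibling's line as half a unit, there are 4 units in 96,000, so one unit is 24,000. Whole-blood lines (Wren, Ingrid, and Adaeze) take 24,000 each; half-blood lines (Keturah and Valentina) take 12,000 each.
Ingrid's share (24,000) is divided into 3 shares of 8,000: Rashid, Lena, and Tobias each take 8,000.

Wren: 24,000; Rashid: 8,000; Lena: 8,000; Tobias: 8,000; Keturah: 12,000; Valentina: 12,000; Adaeze: 24,000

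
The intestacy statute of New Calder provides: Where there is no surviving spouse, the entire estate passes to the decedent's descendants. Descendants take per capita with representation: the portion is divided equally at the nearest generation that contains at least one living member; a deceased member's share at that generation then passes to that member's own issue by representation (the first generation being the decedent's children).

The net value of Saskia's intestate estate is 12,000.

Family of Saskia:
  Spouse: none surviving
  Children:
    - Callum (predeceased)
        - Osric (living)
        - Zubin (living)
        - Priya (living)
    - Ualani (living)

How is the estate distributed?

The entire 12,000 passes to the descendants.
That amount (12,000) is divided into 2 shares of 6,000: Ualani takes 6,000; Callum's 6,000 share passes to Callum's issue.
Callum's share (6,000) is divided into 3 shares of 2,000: Osric, Zubin, and Priya each take 2,000.

Osric: 2,000; Zubin: 2,000; Priya: 2,000; Ualani: 6,000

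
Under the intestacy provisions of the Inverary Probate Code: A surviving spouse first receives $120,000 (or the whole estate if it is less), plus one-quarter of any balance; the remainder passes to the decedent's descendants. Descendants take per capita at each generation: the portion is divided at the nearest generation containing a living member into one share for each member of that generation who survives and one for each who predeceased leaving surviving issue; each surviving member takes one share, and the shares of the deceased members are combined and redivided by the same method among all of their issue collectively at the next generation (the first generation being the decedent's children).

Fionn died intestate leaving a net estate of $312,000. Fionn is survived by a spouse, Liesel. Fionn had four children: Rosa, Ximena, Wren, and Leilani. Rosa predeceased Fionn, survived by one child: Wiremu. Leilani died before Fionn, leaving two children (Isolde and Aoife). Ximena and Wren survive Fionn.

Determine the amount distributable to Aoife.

Liesel first takes $120,000, leaving a balance of $192,000. Liesel then takes one-quarter of the balance ($48,000), for a total of $168,000. The remaining $144,000 passes to the descendants.
The descendants' portion ($144,000) is divided at the children's generation into 4 shares of $36,000. Ximena and Wren each take $36,000. The 2 shares of the deceased (Rosa and Leilani) are combined into a pool of $72,000.
That pool ($72,000) is divided at the grandchildren's generation equally among Wiremu, Isolde, and Aoife: $24,000 each.

Aoife receives $24,000.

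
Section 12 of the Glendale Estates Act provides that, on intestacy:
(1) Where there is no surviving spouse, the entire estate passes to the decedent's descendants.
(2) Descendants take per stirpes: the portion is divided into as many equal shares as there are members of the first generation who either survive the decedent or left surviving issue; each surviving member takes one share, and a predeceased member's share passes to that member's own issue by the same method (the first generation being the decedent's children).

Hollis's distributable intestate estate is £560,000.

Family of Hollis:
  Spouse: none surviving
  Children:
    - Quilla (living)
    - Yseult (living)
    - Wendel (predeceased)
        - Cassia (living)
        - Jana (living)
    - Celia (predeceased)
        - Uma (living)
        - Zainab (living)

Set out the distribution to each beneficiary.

Quilla: £140,000; Yseult: £140,000; Cassia: £70,000; Jana: £70,000; Uma: £70,000; Zainab: £70,000

The entire £560,000 passes to the descendants.
That amount (£560,000) is divided into 4 shares of £140,000: Quilla and Yseult each take £140,000; Wendel's £140,000 share passes to Wendel's issue; Celia's £140,000 share passes to Celia's issue.
Wendel's share (£140,000) is divided into 2 shares of £70,000: Cassia and Jana each take £70,000.
Celia's share (£140,000) is divided into 2 shares of £70,000: Uma and Zainab each take £70,000.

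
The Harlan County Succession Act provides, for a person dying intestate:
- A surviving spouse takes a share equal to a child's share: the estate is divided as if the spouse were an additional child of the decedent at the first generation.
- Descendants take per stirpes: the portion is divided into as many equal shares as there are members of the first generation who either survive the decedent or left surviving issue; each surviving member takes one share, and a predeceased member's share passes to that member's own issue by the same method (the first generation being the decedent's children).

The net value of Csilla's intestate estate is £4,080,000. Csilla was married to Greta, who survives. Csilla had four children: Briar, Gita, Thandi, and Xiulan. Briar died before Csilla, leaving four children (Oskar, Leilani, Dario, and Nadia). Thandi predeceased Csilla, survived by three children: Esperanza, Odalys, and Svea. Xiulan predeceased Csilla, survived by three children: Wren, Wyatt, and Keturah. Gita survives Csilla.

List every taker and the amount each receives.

Greta: £816,000; Oskar: £204,000; Leilani: £204,000; Dario: £204,000; Nadia: £204,000; Gita: £816,000; Esperanza: £272,000; Odalys: £272,000; Svea: £272,000; Wren: £272,000; Wyatt: £272,000; Keturah: £272,000

The spouse counts as an additional share at the children's level, so there are 5 primary shares of £816,000. Greta takes one such share (£816,000).
The children's combined portion (£3,264,000) is divided into 4 shares of £816,000: Gita takes £816,000; Briar's £816,000 share passes to Briar's issue; Thandi's £816,000 share passes to Thandi's issue; Xiulan's £816,000 share passes to Xiulan's issue.
Briar's share (£816,000) is divided into 4 shares of £204,000: Oskar, Leilani, Dario, and Nadia each take £204,000.
Thandi's share (£816,000) is divided into 3 shares of £272,000: Esperanza, Odalys, and Svea each take £272,000.
Xiulan's share (£816,000) is divided into 3 shares of £272,000: Wren, Wyatt, and Keturah each take £272,000.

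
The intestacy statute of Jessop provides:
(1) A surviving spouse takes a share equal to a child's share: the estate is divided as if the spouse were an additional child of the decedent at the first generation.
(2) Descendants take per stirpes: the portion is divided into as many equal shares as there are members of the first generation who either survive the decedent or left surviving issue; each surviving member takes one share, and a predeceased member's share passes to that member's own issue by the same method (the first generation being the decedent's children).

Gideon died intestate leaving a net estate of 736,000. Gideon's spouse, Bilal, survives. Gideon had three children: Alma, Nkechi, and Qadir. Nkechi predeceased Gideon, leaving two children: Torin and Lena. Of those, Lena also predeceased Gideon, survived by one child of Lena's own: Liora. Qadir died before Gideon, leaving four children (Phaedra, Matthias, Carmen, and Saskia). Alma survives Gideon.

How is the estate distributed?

Bilal: 184,000; Alma: 184,000; Torin: 92,000; Liora: 92,000; Phaedra: 46,000; Matthias: 46,000; Carmen: 46,000; Saskia: 46,000

The spouse counts as an additional share at the children's level, so there are 4 primary shares of 184,000. Bilal takes one such share (184,000).
The children's combined portion (552,000) is divided into 3 shares of 184,000: Alma takes 184,000; Nkechi's 184,000 share passes to Nkechi's issue; Qadir's 184,000 share passes to Qadir's issue.
Nkechi's share (184,000) is divided into 2 shares of 92,000: Torin takes 92,000; Lena's 92,000 share passes to Lena's issue.
Lena's share (92,000) passes entirely to Liora.
Qadir's share (184,000) is divided into 4 shares of 46,000: Phaedra, Matthias, Carmen, and Saskia each take 46,000.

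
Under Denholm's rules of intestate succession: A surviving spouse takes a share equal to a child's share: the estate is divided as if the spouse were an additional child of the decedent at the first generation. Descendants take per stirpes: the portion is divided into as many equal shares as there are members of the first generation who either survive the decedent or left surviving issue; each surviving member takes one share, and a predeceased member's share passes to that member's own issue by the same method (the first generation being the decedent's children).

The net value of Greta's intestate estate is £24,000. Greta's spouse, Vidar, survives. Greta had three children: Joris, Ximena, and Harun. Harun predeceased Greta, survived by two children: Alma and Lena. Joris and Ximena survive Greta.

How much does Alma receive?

The spouse counts as an additional share at the children's level, so there are 4 primary shares of £6,000. Vidar takes one such share (£6,000).
The children's combined portion (£18,000) is divided into 3 shares of £6,000: Joris and Ximena each take £6,000; Harun's £6,000 share passes to Harun's issue.
Harun's share (£6,000) is divided into 2 shares of £3,000: Alma and Lena each take £3,000.

Alma receives £3,000.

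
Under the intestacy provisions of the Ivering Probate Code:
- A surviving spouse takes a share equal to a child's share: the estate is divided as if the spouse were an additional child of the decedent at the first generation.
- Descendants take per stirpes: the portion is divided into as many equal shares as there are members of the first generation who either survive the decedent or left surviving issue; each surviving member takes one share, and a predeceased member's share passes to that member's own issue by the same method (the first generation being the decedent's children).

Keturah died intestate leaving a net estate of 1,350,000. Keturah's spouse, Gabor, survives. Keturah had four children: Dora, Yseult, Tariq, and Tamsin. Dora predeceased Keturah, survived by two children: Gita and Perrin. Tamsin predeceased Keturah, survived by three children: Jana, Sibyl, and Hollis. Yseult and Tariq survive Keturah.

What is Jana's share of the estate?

Jana receives 90,000.

The spouse counts as an additional share at the children's level, so there are 5 primary shares of 270,000. Gabor takes one such share (270,000).
The children's combined portion (1,080,000) is divided into 4 shares of 270,000: Yseult and Tariq each take 270,000; Dora's 270,000 share passes to Dora's issue; Tamsin's 270,000 share passes to Tamsin's issue.
Dora's share (270,000) is divided into 2 shares of 135,000: Gita and Perrin each take 135,000.
Tamsin's share (270,000) is divided into 3 shares of 90,000: Jana, Sibyl, and Hollis each take 90,000.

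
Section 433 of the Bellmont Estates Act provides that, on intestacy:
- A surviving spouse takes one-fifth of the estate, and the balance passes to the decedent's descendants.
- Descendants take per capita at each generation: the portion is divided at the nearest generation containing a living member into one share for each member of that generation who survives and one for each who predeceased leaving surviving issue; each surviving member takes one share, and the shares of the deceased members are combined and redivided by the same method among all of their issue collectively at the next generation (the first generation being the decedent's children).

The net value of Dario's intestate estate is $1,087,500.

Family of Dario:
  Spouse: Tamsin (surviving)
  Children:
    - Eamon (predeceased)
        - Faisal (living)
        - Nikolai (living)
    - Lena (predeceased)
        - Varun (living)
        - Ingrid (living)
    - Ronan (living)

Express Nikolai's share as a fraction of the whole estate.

Nikolai receives 2/15 of the estate.

Tamsin takes one-fifth of $1,087,500 = $217,500. The remaining $870,000 passes to the descendants.
The descendants' portion ($870,000) is divided at the children's generation into 3 shares of $290,000. Ronan takes $290,000. The 2 shares of the deceased (Eamon and Lena) are combined into a pool of $580,000.
That pool ($580,000) is divided at the grandchildren's generation equally among Faisal, Nikolai, Varun, and Ingrid: $145,000 each.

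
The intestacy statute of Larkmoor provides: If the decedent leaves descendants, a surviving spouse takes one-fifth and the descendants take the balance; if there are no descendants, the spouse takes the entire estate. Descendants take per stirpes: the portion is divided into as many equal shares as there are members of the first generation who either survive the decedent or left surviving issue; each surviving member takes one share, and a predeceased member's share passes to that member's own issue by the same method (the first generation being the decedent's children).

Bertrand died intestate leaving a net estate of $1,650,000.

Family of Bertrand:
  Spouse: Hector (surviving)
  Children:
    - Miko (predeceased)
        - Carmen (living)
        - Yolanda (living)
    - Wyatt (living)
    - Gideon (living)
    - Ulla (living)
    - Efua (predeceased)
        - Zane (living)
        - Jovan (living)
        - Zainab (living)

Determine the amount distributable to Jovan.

Hector takes one-fifth of $1,650,000 = $330,000. The remaining $1,320,000 passes to the descendants.
The descendants' portion ($1,320,000) is divided into 5 shares of $264,000: Wyatt, Gideon, and Ulla each take $264,000; Miko's $264,000 share passes to Miko's issue; Efua's $264,000 share passes to Efua's issue.
Miko's share ($264,000) is divided into 2 shares of $132,000: Carmen and Yolanda each take $132,000.
Efua's share ($264,000) is divided into 3 shares of $88,000: Zane, Jovan, and Zainab each take $88,000.

Jovan receives $88,000.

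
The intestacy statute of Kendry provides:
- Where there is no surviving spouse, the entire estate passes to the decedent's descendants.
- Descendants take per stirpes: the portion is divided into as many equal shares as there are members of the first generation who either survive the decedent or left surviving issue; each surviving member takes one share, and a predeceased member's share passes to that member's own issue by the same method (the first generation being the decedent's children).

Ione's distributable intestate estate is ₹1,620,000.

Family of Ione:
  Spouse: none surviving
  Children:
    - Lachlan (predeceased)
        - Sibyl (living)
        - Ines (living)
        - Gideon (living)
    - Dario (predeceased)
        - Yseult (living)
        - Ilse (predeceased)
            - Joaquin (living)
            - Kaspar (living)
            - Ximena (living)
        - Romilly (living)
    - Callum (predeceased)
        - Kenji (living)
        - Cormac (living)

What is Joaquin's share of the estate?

Joaquin receives ₹60,000.

The entire ₹1,620,000 passes to the descendants.
That amount (₹1,620,000) is divided into 3 shares of ₹540,000: Lachlan's ₹540,000 share passes to Lachlan's issue; Dario's ₹540,000 share passes to Dario's issue; Callum's ₹540,000 share passes to Callum's issue.
Lachlan's share (₹540,000) is divided into 3 shares of ₹180,000: Sibyl, Ines, and Gideon each take ₹180,000.
Dario's share (₹540,000) is divided into 3 shares of ₹180,000: Yseult and Romilly each take ₹180,000; Ilse's ₹180,000 share passes to Ilse's issue.
Ilse's share (₹180,000) is divided into 3 shares of ₹60,000: Joaquin, Kaspar, and Ximena each take ₹60,000.
Callum's share (₹540,000) is divided into 2 shares of ₹270,000: Kenji and Cormac each take ₹270,000.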